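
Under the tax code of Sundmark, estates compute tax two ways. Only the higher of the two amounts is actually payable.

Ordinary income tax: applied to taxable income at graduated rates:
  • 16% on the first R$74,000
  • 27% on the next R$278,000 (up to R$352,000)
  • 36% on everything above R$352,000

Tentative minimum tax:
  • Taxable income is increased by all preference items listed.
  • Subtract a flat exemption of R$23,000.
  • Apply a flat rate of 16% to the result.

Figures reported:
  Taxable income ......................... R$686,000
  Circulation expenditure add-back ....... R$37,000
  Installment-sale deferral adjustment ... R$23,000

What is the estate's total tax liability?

R$207,140

Tentative minimum tax:
  Adjusted income: R$686,000 + R$37,000 + R$23,000 = R$746,000
  Less exemption R$23,000 → base R$723,000
  R$723,000 × 16% = R$115,680

Ordinary income tax:
  R$74,000 × 16% = R$11,840
  R$278,000 × 27% = R$75,060
  R$334,000 × 36% = R$120,240
  → R$207,140

R$207,140 > R$115,680, so the ordinary income tax governs.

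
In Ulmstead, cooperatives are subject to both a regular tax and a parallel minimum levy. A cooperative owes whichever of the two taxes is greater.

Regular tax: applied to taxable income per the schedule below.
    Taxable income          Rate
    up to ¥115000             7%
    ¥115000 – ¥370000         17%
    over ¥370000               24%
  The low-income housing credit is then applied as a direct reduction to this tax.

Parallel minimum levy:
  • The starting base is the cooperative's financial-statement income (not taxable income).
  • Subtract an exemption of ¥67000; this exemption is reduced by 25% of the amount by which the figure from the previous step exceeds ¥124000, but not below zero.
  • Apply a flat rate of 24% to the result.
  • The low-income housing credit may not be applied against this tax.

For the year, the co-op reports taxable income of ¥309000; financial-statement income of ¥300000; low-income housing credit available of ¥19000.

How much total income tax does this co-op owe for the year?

¥66480

Parallel minimum levy:
  Base (financial-statement income): ¥300000
  Exemption: ¥67000 − 25% × (¥300000 − ¥124000) = ¥67000 − ¥44000 = ¥23000
  Base: ¥300000 − ¥23000 = ¥277000
  ¥277000 × 24% = ¥66480

Regular tax:
  ¥115000 × 7% = ¥8050
  ¥194000 × 17% = ¥32980
  → ¥41030
  Less low-income housing credit ¥19000 → ¥22030

¥66480 > ¥22030, so the parallel minimum levy is the binding amount.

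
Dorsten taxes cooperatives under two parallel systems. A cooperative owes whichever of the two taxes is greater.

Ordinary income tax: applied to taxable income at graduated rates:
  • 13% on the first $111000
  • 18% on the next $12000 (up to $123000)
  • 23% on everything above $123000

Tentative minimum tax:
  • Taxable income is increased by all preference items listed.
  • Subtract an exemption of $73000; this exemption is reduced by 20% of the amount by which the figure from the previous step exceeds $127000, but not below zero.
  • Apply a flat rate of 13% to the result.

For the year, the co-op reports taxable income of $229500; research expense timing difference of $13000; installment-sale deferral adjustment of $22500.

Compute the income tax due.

Tentative minimum tax:
  Adjusted income: $229500 + $13000 + $22500 = $265000
  Exemption: $73000 − 20% × ($265000 − $127000) = $73000 − $27600 = $45400
  Base: $265000 − $45400 = $219600
  $219600 × 13% = $28548

Ordinary income tax:
  $111000 × 13% = $14430
  $12000 × 18% = $2160
  $106500 × 23% = $24495
  → $41085

$41085 > $28548, so the ordinary income tax governs.

$41085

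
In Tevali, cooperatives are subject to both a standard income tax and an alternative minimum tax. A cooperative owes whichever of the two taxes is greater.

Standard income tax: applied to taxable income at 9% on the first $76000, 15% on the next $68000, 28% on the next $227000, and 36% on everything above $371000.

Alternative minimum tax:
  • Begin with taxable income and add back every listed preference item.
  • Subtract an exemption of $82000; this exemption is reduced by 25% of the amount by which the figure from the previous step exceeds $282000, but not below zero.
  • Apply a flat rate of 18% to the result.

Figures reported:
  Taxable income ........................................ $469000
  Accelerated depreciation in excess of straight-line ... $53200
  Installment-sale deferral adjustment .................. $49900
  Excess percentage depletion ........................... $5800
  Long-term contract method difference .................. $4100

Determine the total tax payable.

$115880

Alternative minimum tax:
  Adjusted income: $469000 + $53200 + $49900 + $5800 + $4100 = $582000
  Exemption: $82000 − 25% × ($582000 − $282000) = $82000 − $75000 = $7000
  Base: $582000 − $7000 = $575000
  $575000 × 18% = $103500

Standard income tax:
  $76000 × 9% = $6840
  $68000 × 15% = $10200
  $227000 × 28% = $63560
  $98000 × 36% = $35280
  → $115880

$115880 > $103500, so the standard income tax governs.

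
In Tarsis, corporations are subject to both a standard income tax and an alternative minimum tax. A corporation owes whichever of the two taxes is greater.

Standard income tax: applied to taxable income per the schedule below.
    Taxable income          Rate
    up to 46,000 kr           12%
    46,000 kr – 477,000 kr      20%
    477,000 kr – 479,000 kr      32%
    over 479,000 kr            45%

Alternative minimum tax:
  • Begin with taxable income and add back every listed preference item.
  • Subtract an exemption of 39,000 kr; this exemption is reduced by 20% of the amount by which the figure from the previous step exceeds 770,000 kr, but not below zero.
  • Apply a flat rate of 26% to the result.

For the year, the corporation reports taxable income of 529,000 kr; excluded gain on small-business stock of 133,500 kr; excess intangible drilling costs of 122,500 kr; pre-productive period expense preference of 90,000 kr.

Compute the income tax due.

222,820 kr

Standard income tax:
  46,000 kr × 12% = 5,520 kr
  431,000 kr × 20% = 86,200 kr
  2,000 kr × 32% = 640 kr
  50,000 kr × 45% = 22,500 kr
  → 114,860 kr

Alternative minimum tax:
  Adjusted income: 529,000 kr + 133,500 kr + 122,500 kr + 90,000 kr = 875,000 kr
  Exemption: 39,000 kr − 20% × (875,000 kr − 770,000 kr) = 39,000 kr − 21,000 kr = 18,000 kr
  Base: 875,000 kr − 18,000 kr = 857,000 kr
  857,000 kr × 26% = 222,820 kr

222,820 kr > 114,860 kr, so the alternative minimum tax is the binding amount.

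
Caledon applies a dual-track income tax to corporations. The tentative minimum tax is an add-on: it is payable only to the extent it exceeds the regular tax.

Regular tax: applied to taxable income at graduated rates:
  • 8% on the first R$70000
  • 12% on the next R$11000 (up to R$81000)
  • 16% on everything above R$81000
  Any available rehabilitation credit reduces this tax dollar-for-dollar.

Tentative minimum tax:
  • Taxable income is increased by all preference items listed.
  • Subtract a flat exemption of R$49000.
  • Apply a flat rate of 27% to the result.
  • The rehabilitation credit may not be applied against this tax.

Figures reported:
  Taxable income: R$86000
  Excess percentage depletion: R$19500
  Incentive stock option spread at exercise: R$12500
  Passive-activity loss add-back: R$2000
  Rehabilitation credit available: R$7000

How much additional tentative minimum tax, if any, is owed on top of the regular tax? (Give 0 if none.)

R$18450

Tentative minimum tax:
  Adjusted income: R$86000 + R$19500 + R$12500 + R$2000 = R$120000
  Less exemption R$49000 → base R$71000
  R$71000 × 27% = R$19170

Regular tax:
  R$70000 × 8% = R$5600
  R$11000 × 12% = R$1320
  R$5000 × 16% = R$800
  → R$7720
  Less rehabilitation credit R$7000 → R$720

Excess of tentative minimum tax over regular tax: R$19170 − R$720 = R$18450.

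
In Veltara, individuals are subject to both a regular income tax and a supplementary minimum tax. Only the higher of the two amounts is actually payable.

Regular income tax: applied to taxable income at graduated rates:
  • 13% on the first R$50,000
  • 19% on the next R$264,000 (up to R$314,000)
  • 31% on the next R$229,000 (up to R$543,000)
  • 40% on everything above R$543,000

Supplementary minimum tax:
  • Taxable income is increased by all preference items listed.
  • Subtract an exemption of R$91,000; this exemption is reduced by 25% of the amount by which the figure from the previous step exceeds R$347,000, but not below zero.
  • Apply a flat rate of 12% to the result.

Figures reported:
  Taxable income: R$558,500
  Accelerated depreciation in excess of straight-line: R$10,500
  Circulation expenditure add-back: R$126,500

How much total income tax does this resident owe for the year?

Supplementary minimum tax:
  Adjusted income: R$558,500 + R$10,500 + R$126,500 = R$695,500
  Exemption: R$91,000 − 25% × (R$695,500 − R$347,000) = R$91,000 − R$87,125 = R$3,875
  Base: R$695,500 − R$3,875 = R$691,625
  R$691,625 × 12% = R$82,995

Regular income tax:
  R$50,000 × 13% = R$6,500
  R$264,000 × 19% = R$50,160
  R$229,000 × 31% = R$70,990
  R$15,500 × 40% = R$6,200
  → R$133,850

R$133,850 > R$82,995, so the regular income tax governs.

R$133,850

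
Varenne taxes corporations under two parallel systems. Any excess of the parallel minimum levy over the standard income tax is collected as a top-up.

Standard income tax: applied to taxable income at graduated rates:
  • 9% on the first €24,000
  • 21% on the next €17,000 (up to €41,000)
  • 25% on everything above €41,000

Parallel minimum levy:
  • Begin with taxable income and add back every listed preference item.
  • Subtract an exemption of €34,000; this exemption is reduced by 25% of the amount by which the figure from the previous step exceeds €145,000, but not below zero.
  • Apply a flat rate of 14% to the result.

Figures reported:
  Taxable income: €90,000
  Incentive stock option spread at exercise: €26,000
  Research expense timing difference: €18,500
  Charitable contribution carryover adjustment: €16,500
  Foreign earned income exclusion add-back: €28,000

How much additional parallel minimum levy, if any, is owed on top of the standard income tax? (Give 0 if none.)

€3,510

Parallel minimum levy:
  Adjusted income: €90,000 + €26,000 + €18,500 + €16,500 + €28,000 = €179,000
  Exemption: €34,000 − 25% × (€179,000 − €145,000) = €34,000 − €8,500 = €25,500
  Base: €179,000 − €25,500 = €153,500
  €153,500 × 14% = €21,490

Standard income tax:
  €24,000 × 9% = €2,160
  €17,000 × 21% = €3,570
  €49,000 × 25% = €12,250
  → €17,980

Excess of parallel minimum levy over standard income tax: €21,490 − €17,980 = €3,510.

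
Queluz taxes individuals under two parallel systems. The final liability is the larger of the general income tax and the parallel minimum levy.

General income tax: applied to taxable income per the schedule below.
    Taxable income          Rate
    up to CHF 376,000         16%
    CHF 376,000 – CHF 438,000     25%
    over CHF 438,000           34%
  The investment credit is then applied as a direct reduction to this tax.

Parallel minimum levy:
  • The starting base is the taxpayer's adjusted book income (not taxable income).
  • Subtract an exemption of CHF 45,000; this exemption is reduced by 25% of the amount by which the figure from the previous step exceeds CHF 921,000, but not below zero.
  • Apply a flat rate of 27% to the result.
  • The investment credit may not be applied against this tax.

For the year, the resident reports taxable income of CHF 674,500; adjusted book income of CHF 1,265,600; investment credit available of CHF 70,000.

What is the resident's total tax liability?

Parallel minimum levy:
  Base (adjusted book income): CHF 1,265,600
  Exemption: 25% × (CHF 1,265,600 − CHF 921,000) = CHF 86,150 ≥ CHF 45,000, so the exemption is fully phased out
  Base: CHF 1,265,600 − CHF 0 = CHF 1,265,600
  CHF 1,265,600 × 27% = CHF 341,712

General income tax:
  CHF 376,000 × 16% = CHF 60,160
  CHF 62,000 × 25% = CHF 15,500
  CHF 236,500 × 34% = CHF 80,410
  → CHF 156,070
  Less investment credit CHF 70,000 → CHF 86,070

CHF 341,712 > CHF 86,070, so the parallel minimum levy is the binding amount.

CHF 341,712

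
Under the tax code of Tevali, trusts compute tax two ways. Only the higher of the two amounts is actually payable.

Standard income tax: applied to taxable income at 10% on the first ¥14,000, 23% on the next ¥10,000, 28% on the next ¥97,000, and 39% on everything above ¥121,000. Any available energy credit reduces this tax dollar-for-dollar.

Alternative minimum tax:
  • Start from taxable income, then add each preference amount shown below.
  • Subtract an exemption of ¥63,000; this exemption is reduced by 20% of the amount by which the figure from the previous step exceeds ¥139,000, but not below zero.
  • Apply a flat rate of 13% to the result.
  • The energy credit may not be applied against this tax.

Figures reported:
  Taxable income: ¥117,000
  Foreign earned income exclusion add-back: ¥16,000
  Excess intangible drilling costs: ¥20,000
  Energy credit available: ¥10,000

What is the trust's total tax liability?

¥19,740

Standard income tax:
  ¥14,000 × 10% = ¥1,400
  ¥10,000 × 23% = ¥2,300
  ¥93,000 × 28% = ¥26,040
  → ¥29,740
  Less energy credit ¥10,000 → ¥19,740

Alternative minimum tax:
  Adjusted income: ¥117,000 + ¥16,000 + ¥20,000 = ¥153,000
  Exemption: ¥63,000 − 20% × (¥153,000 − ¥139,000) = ¥63,000 − ¥2,800 = ¥60,200
  Base: ¥153,000 − ¥60,200 = ¥92,800
  ¥92,800 × 13% = ¥12,064

¥19,740 > ¥12,064, so the standard income tax governs.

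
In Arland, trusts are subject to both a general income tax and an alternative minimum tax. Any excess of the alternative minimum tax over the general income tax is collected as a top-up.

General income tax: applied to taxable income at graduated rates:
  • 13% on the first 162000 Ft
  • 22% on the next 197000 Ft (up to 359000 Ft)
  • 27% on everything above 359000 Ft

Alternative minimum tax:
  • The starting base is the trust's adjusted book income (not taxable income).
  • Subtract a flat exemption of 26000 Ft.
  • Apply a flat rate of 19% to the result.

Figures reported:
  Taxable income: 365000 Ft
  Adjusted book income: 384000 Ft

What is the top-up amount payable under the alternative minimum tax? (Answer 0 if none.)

Alternative minimum tax:
  Base (adjusted book income): 384000 Ft
  Less exemption 26000 Ft → base 358000 Ft
  358000 Ft × 19% = 68020 Ft

General income tax:
  162000 Ft × 13% = 21060 Ft
  197000 Ft × 22% = 43340 Ft
  6000 Ft × 27% = 1620 Ft
  → 66020 Ft

Excess of alternative minimum tax over general income tax: 68020 Ft − 66020 Ft = 2000 Ft.

2000 Ft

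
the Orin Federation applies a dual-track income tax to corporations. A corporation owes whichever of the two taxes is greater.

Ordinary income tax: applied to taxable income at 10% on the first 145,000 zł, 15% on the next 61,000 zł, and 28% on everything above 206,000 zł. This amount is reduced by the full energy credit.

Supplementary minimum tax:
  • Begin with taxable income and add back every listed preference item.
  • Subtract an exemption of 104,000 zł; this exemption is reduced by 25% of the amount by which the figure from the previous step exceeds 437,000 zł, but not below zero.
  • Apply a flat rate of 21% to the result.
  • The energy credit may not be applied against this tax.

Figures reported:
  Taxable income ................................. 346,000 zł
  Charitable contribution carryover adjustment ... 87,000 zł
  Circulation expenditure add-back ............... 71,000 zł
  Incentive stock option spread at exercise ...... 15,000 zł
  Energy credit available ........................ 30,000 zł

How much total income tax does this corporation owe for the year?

Ordinary income tax:
  145,000 zł × 10% = 14,500 zł
  61,000 zł × 15% = 9,150 zł
  140,000 zł × 28% = 39,200 zł
  → 62,850 zł
  Less energy credit 30,000 zł → 32,850 zł

Supplementary minimum tax:
  Adjusted income: 346,000 zł + 87,000 zł + 71,000 zł + 15,000 zł = 519,000 zł
  Exemption: 104,000 zł − 25% × (519,000 zł − 437,000 zł) = 104,000 zł − 20,500 zł = 83,500 zł
  Base: 519,000 zł − 83,500 zł = 435,500 zł
  435,500 zł × 21% = 91,455 zł

91,455 zł > 32,850 zł, so the supplementary minimum tax is the binding amount.

91,455 zł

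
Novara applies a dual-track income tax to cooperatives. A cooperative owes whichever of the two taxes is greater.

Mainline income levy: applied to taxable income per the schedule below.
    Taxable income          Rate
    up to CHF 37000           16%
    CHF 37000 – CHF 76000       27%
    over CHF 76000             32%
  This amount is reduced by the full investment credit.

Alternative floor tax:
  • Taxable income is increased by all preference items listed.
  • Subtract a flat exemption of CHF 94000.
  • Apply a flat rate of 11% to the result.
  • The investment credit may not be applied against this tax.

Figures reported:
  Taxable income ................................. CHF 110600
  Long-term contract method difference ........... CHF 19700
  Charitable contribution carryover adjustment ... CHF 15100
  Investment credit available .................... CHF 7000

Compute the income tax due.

CHF 20522

Mainline income levy:
  CHF 37000 × 16% = CHF 5920
  CHF 39000 × 27% = CHF 10530
  CHF 34600 × 32% = CHF 11072
  → CHF 27522
  Less investment credit CHF 7000 → CHF 20522

Alternative floor tax:
  Adjusted income: CHF 110600 + CHF 19700 + CHF 15100 = CHF 145400
  Less exemption CHF 94000 → base CHF 51400
  CHF 51400 × 11% = CHF 5654

CHF 20522 > CHF 5654, so the mainline income levy governs.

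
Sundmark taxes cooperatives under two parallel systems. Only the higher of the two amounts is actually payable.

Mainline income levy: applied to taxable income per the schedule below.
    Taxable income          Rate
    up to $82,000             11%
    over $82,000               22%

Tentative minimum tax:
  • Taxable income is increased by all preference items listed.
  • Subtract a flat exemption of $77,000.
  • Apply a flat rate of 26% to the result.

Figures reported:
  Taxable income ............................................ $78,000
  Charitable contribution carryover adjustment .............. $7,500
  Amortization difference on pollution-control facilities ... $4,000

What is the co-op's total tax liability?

$8,580

Tentative minimum tax:
  Adjusted income: $78,000 + $7,500 + $4,000 = $89,500
  Less exemption $77,000 → base $12,500
  $12,500 × 26% = $3,250

Mainline income levy:
  $78,000 × 11% = $8,580

$8,580 > $3,250, so the mainline income levy governs.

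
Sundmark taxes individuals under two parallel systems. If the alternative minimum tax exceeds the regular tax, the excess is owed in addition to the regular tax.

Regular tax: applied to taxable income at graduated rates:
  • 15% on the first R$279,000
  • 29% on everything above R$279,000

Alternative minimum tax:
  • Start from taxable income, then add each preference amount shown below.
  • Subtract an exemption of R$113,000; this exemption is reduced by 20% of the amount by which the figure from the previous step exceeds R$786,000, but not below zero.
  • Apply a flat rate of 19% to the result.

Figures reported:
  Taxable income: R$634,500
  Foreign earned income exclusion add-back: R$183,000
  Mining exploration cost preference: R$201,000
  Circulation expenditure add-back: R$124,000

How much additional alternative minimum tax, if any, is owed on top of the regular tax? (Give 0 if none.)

R$64,207

Regular tax:
  R$279,000 × 15% = R$41,850
  R$355,500 × 29% = R$103,095
  → R$144,945

Alternative minimum tax:
  Adjusted income: R$634,500 + R$183,000 + R$201,000 + R$124,000 = R$1,142,500
  Exemption: R$113,000 − 20% × (R$1,142,500 − R$786,000) = R$113,000 − R$71,300 = R$41,700
  Base: R$1,142,500 − R$41,700 = R$1,100,800
  R$1,100,800 × 19% = R$209,152

Excess of alternative minimum tax over regular tax: R$209,152 − R$144,945 = R$64,207.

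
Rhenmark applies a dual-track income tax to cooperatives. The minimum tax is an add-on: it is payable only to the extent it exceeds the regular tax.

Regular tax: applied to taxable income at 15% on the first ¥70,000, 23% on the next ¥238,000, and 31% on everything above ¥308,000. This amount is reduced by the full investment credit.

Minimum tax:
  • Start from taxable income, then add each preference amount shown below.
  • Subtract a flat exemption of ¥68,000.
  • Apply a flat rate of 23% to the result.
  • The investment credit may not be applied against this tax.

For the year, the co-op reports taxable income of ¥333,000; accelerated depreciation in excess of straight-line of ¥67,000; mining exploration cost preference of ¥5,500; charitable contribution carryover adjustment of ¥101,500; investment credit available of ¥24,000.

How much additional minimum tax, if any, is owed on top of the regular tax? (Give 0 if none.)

¥51,980

Minimum tax:
  Adjusted income: ¥333,000 + ¥67,000 + ¥5,500 + ¥101,500 = ¥507,000
  Less exemption ¥68,000 → base ¥439,000
  ¥439,000 × 23% = ¥100,970

Regular tax:
  ¥70,000 × 15% = ¥10,500
  ¥238,000 × 23% = ¥54,740
  ¥25,000 × 31% = ¥7,750
  → ¥72,990
  Less investment credit ¥24,000 → ¥48,990

Excess of minimum tax over regular tax: ¥100,970 − ¥48,990 = ¥51,980.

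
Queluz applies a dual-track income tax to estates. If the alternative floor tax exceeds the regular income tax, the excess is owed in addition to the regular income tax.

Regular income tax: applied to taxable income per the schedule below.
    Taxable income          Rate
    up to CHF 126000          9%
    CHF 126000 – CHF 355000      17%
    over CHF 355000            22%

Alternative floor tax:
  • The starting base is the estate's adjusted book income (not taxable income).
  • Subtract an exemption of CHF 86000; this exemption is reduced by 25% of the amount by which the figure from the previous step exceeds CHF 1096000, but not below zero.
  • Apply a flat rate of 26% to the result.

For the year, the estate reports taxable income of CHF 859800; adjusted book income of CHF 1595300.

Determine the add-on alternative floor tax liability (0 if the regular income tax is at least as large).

CHF 253452

Regular income tax:
  CHF 126000 × 9% = CHF 11340
  CHF 229000 × 17% = CHF 38930
  CHF 504800 × 22% = CHF 111056
  → CHF 161326

Alternative floor tax:
  Base (adjusted book income): CHF 1595300
  Exemption: 25% × (CHF 1595300 − CHF 1096000) = CHF 124825 ≥ CHF 86000, so the exemption is fully phased out
  Base: CHF 1595300 − CHF 0 = CHF 1595300
  CHF 1595300 × 26% = CHF 414778

Excess of alternative floor tax over regular income tax: CHF 414778 − CHF 161326 = CHF 253452.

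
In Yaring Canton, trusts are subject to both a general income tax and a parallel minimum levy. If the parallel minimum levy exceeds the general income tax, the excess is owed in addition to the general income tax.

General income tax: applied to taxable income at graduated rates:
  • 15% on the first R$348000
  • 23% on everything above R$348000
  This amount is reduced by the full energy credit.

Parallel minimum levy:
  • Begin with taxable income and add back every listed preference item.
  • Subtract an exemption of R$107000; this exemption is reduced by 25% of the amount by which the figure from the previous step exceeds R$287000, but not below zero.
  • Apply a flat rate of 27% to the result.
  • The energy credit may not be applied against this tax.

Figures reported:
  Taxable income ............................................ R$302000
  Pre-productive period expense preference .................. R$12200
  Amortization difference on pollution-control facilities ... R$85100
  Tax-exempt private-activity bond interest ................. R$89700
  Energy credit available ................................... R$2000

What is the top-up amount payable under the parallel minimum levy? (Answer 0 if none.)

Parallel minimum levy:
  Adjusted income: R$302000 + R$12200 + R$85100 + R$89700 = R$489000
  Exemption: R$107000 − 25% × (R$489000 − R$287000) = R$107000 − R$50500 = R$56500
  Base: R$489000 − R$56500 = R$432500
  R$432500 × 27% = R$116775

General income tax:
  R$302000 × 15% = R$45300
  Less energy credit R$2000 → R$43300

Excess of parallel minimum levy over general income tax: R$116775 − R$43300 = R$73475.

R$73475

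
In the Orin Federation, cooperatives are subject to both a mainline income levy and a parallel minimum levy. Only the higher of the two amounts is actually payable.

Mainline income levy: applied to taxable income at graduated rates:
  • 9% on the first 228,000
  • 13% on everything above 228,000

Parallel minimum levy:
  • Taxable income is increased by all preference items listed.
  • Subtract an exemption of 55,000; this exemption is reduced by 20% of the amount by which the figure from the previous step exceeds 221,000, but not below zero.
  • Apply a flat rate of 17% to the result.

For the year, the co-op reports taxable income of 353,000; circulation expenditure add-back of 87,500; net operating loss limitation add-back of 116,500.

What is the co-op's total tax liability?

94,690

Mainline income levy:
  228,000 × 9% = 20,520
  125,000 × 13% = 16,250
  → 36,770

Parallel minimum levy:
  Adjusted income: 353,000 + 87,500 + 116,500 = 557,000
  Exemption: 20% × (557,000 − 221,000) = 67,200 ≥ 55,000, so the exemption is fully phased out
  Base: 557,000 − 0 = 557,000
  557,000 × 17% = 94,690

94,690 > 36,770, so the parallel minimum levy is the binding amount.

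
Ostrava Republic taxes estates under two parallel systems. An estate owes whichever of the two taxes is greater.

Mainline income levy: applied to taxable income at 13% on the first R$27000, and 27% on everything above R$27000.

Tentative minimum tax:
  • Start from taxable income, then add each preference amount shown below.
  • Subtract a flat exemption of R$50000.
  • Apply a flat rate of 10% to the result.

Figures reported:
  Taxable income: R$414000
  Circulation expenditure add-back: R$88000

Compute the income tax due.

R$108000

Tentative minimum tax:
  Adjusted income: R$414000 + R$88000 = R$502000
  Less exemption R$50000 → base R$452000
  R$452000 × 10% = R$45200

Mainline income levy:
  R$27000 × 13% = R$3510
  R$387000 × 27% = R$104490
  → R$108000

R$108000 > R$45200, so the mainline income levy governs.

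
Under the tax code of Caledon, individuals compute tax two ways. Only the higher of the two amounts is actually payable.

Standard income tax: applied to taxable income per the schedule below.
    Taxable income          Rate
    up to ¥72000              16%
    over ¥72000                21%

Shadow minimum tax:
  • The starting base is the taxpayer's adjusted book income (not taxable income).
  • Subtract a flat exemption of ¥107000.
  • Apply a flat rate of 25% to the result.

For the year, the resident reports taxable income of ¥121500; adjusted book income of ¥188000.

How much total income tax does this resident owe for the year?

Standard income tax:
  ¥72000 × 16% = ¥11520
  ¥49500 × 21% = ¥10395
  → ¥21915

Shadow minimum tax:
  Base (adjusted book income): ¥188000
  Less exemption ¥107000 → base ¥81000
  ¥81000 × 25% = ¥20250

¥21915 > ¥20250, so the standard income tax governs.

¥21915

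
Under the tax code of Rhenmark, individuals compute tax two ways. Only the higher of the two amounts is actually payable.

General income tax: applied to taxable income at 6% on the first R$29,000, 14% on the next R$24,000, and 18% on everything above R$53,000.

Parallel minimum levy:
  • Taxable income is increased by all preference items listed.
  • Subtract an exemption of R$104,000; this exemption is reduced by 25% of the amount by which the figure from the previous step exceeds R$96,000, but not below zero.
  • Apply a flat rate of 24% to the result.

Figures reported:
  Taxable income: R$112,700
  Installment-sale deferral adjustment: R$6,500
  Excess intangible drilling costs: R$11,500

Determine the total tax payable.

R$15,846

Parallel minimum levy:
  Adjusted income: R$112,700 + R$6,500 + R$11,500 = R$130,700
  Exemption: R$104,000 − 25% × (R$130,700 − R$96,000) = R$104,000 − R$8,675 = R$95,325
  Base: R$130,700 − R$95,325 = R$35,375
  R$35,375 × 24% = R$8,490

General income tax:
  R$29,000 × 6% = R$1,740
  R$24,000 × 14% = R$3,360
  R$59,700 × 18% = R$10,746
  → R$15,846

R$15,846 > R$8,490, so the general income tax governs.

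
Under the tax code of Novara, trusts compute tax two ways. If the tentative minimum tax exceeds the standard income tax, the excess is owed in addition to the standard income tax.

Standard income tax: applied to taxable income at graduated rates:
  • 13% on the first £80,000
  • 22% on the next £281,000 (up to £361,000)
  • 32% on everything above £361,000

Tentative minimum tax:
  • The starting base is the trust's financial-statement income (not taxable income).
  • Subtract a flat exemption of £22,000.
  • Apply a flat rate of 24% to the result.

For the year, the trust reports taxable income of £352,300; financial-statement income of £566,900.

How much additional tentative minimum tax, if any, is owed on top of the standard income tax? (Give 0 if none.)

Tentative minimum tax:
  Base (financial-statement income): £566,900
  Less exemption £22,000 → base £544,900
  £544,900 × 24% = £130,776

Standard income tax:
  £80,000 × 13% = £10,400
  £272,300 × 22% = £59,906
  → £70,306

Excess of tentative minimum tax over standard income tax: £130,776 − £70,306 = £60,470.

£60,470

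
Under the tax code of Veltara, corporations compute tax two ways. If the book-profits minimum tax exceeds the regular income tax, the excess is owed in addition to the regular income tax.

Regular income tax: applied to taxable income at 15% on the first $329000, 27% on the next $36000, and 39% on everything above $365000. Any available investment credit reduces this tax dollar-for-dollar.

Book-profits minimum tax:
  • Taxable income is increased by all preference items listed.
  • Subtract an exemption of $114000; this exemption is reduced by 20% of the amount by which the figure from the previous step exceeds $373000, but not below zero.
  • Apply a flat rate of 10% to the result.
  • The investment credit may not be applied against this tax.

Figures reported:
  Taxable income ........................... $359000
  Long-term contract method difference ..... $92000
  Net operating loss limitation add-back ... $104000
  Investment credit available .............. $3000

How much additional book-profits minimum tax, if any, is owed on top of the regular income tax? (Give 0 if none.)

$0

Book-profits minimum tax:
  Adjusted income: $359000 + $92000 + $104000 = $555000
  Exemption: $114000 − 20% × ($555000 − $373000) = $114000 − $36400 = $77600
  Base: $555000 − $77600 = $477400
  $477400 × 10% = $47740

Regular income tax:
  $329000 × 15% = $49350
  $30000 × 27% = $8100
  → $57450
  Less investment credit $3000 → $54450

$47740 ≤ $54450, so no add-on is due.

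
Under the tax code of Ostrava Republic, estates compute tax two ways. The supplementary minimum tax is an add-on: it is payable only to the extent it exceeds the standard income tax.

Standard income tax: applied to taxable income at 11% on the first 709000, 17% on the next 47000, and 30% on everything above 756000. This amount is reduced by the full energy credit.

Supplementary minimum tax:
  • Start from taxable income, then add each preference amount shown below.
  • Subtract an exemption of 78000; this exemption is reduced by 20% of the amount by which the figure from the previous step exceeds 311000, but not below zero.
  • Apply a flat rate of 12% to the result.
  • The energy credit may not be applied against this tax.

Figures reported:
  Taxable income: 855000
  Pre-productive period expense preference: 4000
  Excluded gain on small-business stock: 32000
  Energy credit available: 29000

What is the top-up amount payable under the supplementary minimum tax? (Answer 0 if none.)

Supplementary minimum tax:
  Adjusted income: 855000 + 4000 + 32000 = 891000
  Exemption: 20% × (891000 − 311000) = 116000 ≥ 78000, so the exemption is fully phased out
  Base: 891000 − 0 = 891000
  891000 × 12% = 106920

Standard income tax:
  709000 × 11% = 77990
  47000 × 17% = 7990
  99000 × 30% = 29700
  → 115680
  Less energy credit 29000 → 86680

Excess of supplementary minimum tax over standard income tax: 106920 − 86680 = 20240.

20240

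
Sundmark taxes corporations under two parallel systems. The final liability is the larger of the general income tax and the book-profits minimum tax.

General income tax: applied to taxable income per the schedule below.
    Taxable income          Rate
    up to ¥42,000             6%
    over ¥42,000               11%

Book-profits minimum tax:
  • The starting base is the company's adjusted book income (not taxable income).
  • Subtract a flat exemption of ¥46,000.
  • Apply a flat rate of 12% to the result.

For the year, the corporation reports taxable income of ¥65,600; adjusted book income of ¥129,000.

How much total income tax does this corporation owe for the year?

¥9,960

Book-profits minimum tax:
  Base (adjusted book income): ¥129,000
  Less exemption ¥46,000 → base ¥83,000
  ¥83,000 × 12% = ¥9,960

General income tax:
  ¥42,000 × 6% = ¥2,520
  ¥23,600 × 11% = ¥2,596
  → ¥5,116

¥9,960 > ¥5,116, so the book-profits minimum tax is the binding amount.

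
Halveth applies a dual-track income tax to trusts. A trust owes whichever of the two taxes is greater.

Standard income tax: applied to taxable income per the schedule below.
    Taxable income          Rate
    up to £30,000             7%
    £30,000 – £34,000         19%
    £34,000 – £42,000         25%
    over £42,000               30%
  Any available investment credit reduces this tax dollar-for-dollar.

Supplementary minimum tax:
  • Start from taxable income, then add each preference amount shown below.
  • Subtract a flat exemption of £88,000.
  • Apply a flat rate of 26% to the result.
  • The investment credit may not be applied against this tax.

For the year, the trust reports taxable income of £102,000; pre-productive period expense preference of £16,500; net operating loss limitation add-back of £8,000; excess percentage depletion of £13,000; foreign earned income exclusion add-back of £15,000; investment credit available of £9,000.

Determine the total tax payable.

Standard income tax:
  £30,000 × 7% = £2,100
  £4,000 × 19% = £760
  £8,000 × 25% = £2,000
  £60,000 × 30% = £18,000
  → £22,860
  Less investment credit £9,000 → £13,860

Supplementary minimum tax:
  Adjusted income: £102,000 + £16,500 + £8,000 + £13,000 + £15,000 = £154,500
  Less exemption £88,000 → base £66,500
  £66,500 × 26% = £17,290

£17,290 > £13,860, so the supplementary minimum tax is the binding amount.

£17,290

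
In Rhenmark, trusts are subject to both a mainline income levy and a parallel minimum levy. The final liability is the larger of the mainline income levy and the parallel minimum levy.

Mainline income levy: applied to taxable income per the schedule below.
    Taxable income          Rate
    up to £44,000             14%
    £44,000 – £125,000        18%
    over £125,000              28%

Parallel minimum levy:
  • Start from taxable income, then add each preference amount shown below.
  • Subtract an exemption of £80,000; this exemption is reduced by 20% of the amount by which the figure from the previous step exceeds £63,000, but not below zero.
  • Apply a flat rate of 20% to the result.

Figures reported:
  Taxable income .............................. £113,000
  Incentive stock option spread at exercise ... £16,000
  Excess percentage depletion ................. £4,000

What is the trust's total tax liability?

£18,580

Mainline income levy:
  £44,000 × 14% = £6,160
  £69,000 × 18% = £12,420
  → £18,580

Parallel minimum levy:
  Adjusted income: £113,000 + £16,000 + £4,000 = £133,000
  Exemption: £80,000 − 20% × (£133,000 − £63,000) = £80,000 − £14,000 = £66,000
  Base: £133,000 − £66,000 = £67,000
  £67,000 × 20% = £13,400

£18,580 > £13,400, so the mainline income levy governs.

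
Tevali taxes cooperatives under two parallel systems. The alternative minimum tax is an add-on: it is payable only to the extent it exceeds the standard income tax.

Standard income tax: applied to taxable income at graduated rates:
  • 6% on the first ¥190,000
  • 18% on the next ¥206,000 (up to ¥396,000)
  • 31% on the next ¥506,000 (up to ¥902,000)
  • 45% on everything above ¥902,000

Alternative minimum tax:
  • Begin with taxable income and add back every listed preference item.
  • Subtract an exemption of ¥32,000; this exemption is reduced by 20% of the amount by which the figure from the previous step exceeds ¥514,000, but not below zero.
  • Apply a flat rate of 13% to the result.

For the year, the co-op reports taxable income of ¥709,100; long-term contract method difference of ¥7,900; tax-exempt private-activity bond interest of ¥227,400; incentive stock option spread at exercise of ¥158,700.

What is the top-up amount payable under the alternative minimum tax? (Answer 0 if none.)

¥0

Standard income tax:
  ¥190,000 × 6% = ¥11,400
  ¥206,000 × 18% = ¥37,080
  ¥313,100 × 31% = ¥97,061
  → ¥145,541

Alternative minimum tax:
  Adjusted income: ¥709,100 + ¥7,900 + ¥227,400 + ¥158,700 = ¥1,103,100
  Exemption: 20% × (¥1,103,100 − ¥514,000) = ¥117,820 ≥ ¥32,000, so the exemption is fully phased out
  Base: ¥1,103,100 − ¥0 = ¥1,103,100
  ¥1,103,100 × 13% = ¥143,403

¥143,403 ≤ ¥145,541, so no add-on is due.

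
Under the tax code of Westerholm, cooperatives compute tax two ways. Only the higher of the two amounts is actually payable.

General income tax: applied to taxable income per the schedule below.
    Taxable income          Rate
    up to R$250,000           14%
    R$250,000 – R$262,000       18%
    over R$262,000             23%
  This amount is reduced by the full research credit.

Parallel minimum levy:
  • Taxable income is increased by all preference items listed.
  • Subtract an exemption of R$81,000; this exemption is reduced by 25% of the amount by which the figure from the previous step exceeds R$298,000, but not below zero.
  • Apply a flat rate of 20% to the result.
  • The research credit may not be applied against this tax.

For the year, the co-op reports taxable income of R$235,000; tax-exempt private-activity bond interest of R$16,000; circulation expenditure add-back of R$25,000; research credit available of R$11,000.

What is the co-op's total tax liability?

R$39,000

General income tax:
  R$235,000 × 14% = R$32,900
  Less research credit R$11,000 → R$21,900

Parallel minimum levy:
  Adjusted income: R$235,000 + R$16,000 + R$25,000 = R$276,000
  Exemption: R$276,000 ≤ R$298,000, so full R$81,000 applies
  Base: R$276,000 − R$81,000 = R$195,000
  R$195,000 × 20% = R$39,000

R$39,000 > R$21,900, so the parallel minimum levy is the binding amount.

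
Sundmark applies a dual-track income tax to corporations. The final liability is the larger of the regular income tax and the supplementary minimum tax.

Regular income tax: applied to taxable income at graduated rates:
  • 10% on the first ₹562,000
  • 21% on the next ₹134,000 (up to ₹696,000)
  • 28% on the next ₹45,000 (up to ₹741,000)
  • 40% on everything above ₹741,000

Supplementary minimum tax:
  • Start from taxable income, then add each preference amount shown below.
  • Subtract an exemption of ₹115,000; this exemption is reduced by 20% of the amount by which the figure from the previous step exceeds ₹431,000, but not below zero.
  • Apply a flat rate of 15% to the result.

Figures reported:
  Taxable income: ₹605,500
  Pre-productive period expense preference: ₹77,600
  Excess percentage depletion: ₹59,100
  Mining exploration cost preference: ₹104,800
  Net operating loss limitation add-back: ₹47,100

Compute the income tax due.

₹130,758

Supplementary minimum tax:
  Adjusted income: ₹605,500 + ₹77,600 + ₹59,100 + ₹104,800 + ₹47,100 = ₹894,100
  Exemption: ₹115,000 − 20% × (₹894,100 − ₹431,000) = ₹115,000 − ₹92,620 = ₹22,380
  Base: ₹894,100 − ₹22,380 = ₹871,720
  ₹871,720 × 15% = ₹130,758

Regular income tax:
  ₹562,000 × 10% = ₹56,200
  ₹43,500 × 21% = ₹9,135
  → ₹65,335

₹130,758 > ₹65,335, so the supplementary minimum tax is the binding amount.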